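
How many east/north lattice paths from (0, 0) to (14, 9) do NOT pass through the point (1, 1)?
Number of paths = 410210

Total paths from (0, 0) to (14, 9): C(23, 14) = 817190. Paths through (1, 1): (paths (0, 0) → (1, 1)) × (paths (1, 1) → (14, 9)) = C(2, 1) · C(21, 13) = 2 · 203490 = 406980. Avoidance count = 817190 − 406980 = 410210.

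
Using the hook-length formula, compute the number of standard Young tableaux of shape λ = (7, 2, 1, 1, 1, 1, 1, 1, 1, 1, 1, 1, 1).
# SYT of shape (7, 2, 1, 1, 1, 1, 1, 1, 1, 1, 1, 1, 1) = 293760

Hook-length formula: f^λ = n! / Π hook(c), product over all cells c of the Young diagram. For λ = (7, 2, 1, 1, 1, 1, 1, 1, 1, 1, 1, 1, 1), n = 20 boxes. Hook lengths by row (left-to-right, top-to-bottom): [19, 7, 5, 4, 3, 2, 1]; [13, 1]; [11]; [10]; [9]; [8]; [7]; [6]; [5]; [4]; [3]; [2]; [1]. Product of hooks = 8281937664000. So f^λ = 20! / 8281937664000 = 2432902008176640000 / 8281937664000 = 293760.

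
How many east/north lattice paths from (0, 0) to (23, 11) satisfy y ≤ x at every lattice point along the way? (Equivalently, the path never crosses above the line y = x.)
Number of paths = 154969620

By the reflection principle (André's argument), the number of monotone paths to (23, 11) with n ≤ m that never go above y = x is C(34, 23) − C(34, 24) = 286097760 − 131128140 = 154969620.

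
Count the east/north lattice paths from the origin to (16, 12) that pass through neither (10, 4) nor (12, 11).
Number of paths = 20835542

Inclusion–exclusion. Total paths: C(28, 16) = 30421755. Through P₁: C(14, 10)·C(14, 6) = 3006003. Through P₂: C(23, 12)·C(5, 4) = 6760390. Since P₁ is strictly southwest of P₂, a monotone path through both must visit P₁ then P₂; paths through both = C(14, 10)·C(9, 2)·C(5, 4) = 180180. Avoid both = 30421755 − 3006003 − 6760390 + 180180 = 20835542.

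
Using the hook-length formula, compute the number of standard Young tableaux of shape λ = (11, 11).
# SYT of shape (11, 11) = 58786

Hook-length formula: f^λ = n! / Π hook(c), product over all cells c of the Young diagram. For λ = (11, 11), n = 22 boxes. Hook lengths by row (left-to-right, top-to-bottom): [12, 11, 10, 9, 8, 7, 6, 5, 4, 3, 2]; [11, 10, 9, 8, 7, 6, 5, 4, 3, 2, 1]. Product of hooks = 19120211066880000. So f^λ = 22! / 19120211066880000 = 1124000727777607680000 / 19120211066880000 = 58786.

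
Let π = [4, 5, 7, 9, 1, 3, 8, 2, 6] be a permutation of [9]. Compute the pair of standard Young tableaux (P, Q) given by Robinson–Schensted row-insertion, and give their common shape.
P = [1, 2, 6, 8] / [3, 5, 7] / [4, 9];  Q = [1, 2, 3, 4] / [5, 6, 7] / [8, 9];  common shape = (4, 3, 2)

Row-insert the values π_1, π_2, … into P one at a time, bumping the leftmost entry strictly greater than the inserted value down to the next row. The recording tableau Q records, in position (i, j), the step at which that cell was added to P.
  Insert 4 (step 1): P = [4];  Q = [1]
  Insert 5 (step 2): P = [4, 5];  Q = [1, 2]
  Insert 7 (step 3): P = [4, 5, 7];  Q = [1, 2, 3]
  Insert 9 (step 4): P = [4, 5, 7, 9];  Q = [1, 2, 3, 4]
  Insert 1 (step 5): P = [1, 5, 7, 9] / [4];  Q = [1, 2, 3, 4] / [5]
  Insert 3 (step 6): P = [1, 3, 7, 9] / [4, 5];  Q = [1, 2, 3, 4] / [5, 6]
  Insert 8 (step 7): P = [1, 3, 7, 8] / [4, 5, 9];  Q = [1, 2, 3, 4] / [5, 6, 7]
  Insert 2 (step 8): P = [1, 2, 7, 8] / [3, 5, 9] / [4];  Q = [1, 2, 3, 4] / [5, 6, 7] / [8]
  Insert 6 (step 9): P = [1, 2, 6, 8] / [3, 5, 7] / [4, 9];  Q = [1, 2, 3, 4] / [5, 6, 7] / [8, 9]
Final shape: (4, 3, 2).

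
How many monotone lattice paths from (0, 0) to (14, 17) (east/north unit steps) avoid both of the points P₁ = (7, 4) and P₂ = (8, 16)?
Number of paths = 234482658

Inclusion–exclusion. Total paths: C(31, 14) = 265182525. Through P₁: C(11, 7)·C(20, 7) = 25581600. Through P₂: C(24, 8)·C(7, 6) = 5148297. Since P₁ is strictly southwest of P₂, a monotone path through both must visit P₁ then P₂; paths through both = C(11, 7)·C(13, 1)·C(7, 6) = 30030. Avoid both = 265182525 − 25581600 − 5148297 + 30030 = 234482658.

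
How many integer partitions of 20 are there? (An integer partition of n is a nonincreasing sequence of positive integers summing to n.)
p(20) = 627

Compute p(n) via the recurrence p(n, m) = p(n, m−1) + p(n−m, m), where p(n, m) counts partitions of n with all parts ≤ m and p(n) = p(n, n). The base cases are p(0, m) = 1 and p(n, 0) = 0 for n > 0. Filling the table yields p(20) = 627. (Euler's pentagonal recurrence is an alternative.)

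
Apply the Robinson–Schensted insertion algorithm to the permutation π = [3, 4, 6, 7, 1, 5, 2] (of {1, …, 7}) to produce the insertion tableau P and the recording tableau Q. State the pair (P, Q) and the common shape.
P = [1, 2, 5, 7] / [3, 4] / [6];  Q = [1, 2, 3, 4] / [5, 6] / [7];  common shape = (4, 2, 1)

Row-insert the values π_1, π_2, … into P one at a time, bumping the leftmost entry strictly greater than the inserted value down to the next row. The recording tableau Q records, in position (i, j), the step at which that cell was added to P.
  Insert 3 (step 1): P = [3];  Q = [1]
  Insert 4 (step 2): P = [3, 4];  Q = [1, 2]
  Insert 6 (step 3): P = [3, 4, 6];  Q = [1, 2, 3]
  Insert 7 (step 4): P = [3, 4, 6, 7];  Q = [1, 2, 3, 4]
  Insert 1 (step 5): P = [1, 4, 6, 7] / [3];  Q = [1, 2, 3, 4] / [5]
  Insert 5 (step 6): P = [1, 4, 5, 7] / [3, 6];  Q = [1, 2, 3, 4] / [5, 6]
  Insert 2 (step 7): P = [1, 2, 5, 7] / [3, 4] / [6];  Q = [1, 2, 3, 4] / [5, 6] / [7]
Final shape: (4, 2, 1).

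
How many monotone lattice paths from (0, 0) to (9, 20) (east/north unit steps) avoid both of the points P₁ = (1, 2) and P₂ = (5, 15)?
Number of paths = 4274316

Inclusion–exclusion. Total paths: C(29, 9) = 10015005. Through P₁: C(3, 1)·C(26, 8) = 4686825. Through P₂: C(20, 5)·C(9, 4) = 1953504. Since P₁ is strictly southwest of P₂, a monotone path through both must visit P₁ then P₂; paths through both = C(3, 1)·C(17, 4)·C(9, 4) = 899640. Avoid both = 10015005 − 4686825 − 1953504 + 899640 = 4274316.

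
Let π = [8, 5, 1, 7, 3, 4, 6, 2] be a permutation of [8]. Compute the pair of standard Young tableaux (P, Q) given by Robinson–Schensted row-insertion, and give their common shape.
P = [1, 2, 4, 6] / [3, 7] / [5] / [8];  Q = [1, 4, 6, 7] / [2, 5] / [3] / [8];  common shape = (4, 2, 1, 1)

Row-insert the values π_1, π_2, … into P one at a time, bumping the leftmost entry strictly greater than the inserted value down to the next row. The recording tableau Q records, in position (i, j), the step at which that cell was added to P.
  Insert 8 (step 1): P = [8];  Q = [1]
  Insert 5 (step 2): P = [5] / [8];  Q = [1] / [2]
  Insert 1 (step 3): P = [1] / [5] / [8];  Q = [1] / [2] / [3]
  Insert 7 (step 4): P = [1, 7] / [5] / [8];  Q = [1, 4] / [2] / [3]
  Insert 3 (step 5): P = [1, 3] / [5, 7] / [8];  Q = [1, 4] / [2, 5] / [3]
  Insert 4 (step 6): P = [1, 3, 4] / [5, 7] / [8];  Q = [1, 4, 6] / [2, 5] / [3]
  Insert 6 (step 7): P = [1, 3, 4, 6] / [5, 7] / [8];  Q = [1, 4, 6, 7] / [2, 5] / [3]
  Insert 2 (step 8): P = [1, 2, 4, 6] / [3, 7] / [5] / [8];  Q = [1, 4, 6, 7] / [2, 5] / [3] / [8]
Final shape: (4, 2, 1, 1).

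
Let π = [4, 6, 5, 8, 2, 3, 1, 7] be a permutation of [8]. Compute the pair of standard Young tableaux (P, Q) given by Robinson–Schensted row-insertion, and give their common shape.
P = [1, 3, 7] / [2, 5, 8] / [4] / [6];  Q = [1, 2, 4] / [3, 6, 8] / [5] / [7];  common shape = (3, 3, 1, 1)

Row-insert the values π_1, π_2, … into P one at a time, bumping the leftmost entry strictly greater than the inserted value down to the next row. The recording tableau Q records, in position (i, j), the step at which that cell was added to P.
  Insert 4 (step 1): P = [4];  Q = [1]
  Insert 6 (step 2): P = [4, 6];  Q = [1, 2]
  Insert 5 (step 3): P = [4, 5] / [6];  Q = [1, 2] / [3]
  Insert 8 (step 4): P = [4, 5, 8] / [6];  Q = [1, 2, 4] / [3]
  Insert 2 (step 5): P = [2, 5, 8] / [4] / [6];  Q = [1, 2, 4] / [3] / [5]
  Insert 3 (step 6): P = [2, 3, 8] / [4, 5] / [6];  Q = [1, 2, 4] / [3, 6] / [5]
  Insert 1 (step 7): P = [1, 3, 8] / [2, 5] / [4] / [6];  Q = [1, 2, 4] / [3, 6] / [5] / [7]
  Insert 7 (step 8): P = [1, 3, 7] / [2, 5, 8] / [4] / [6];  Q = [1, 2, 4] / [3, 6, 8] / [5] / [7]
Final shape: (3, 3, 1, 1).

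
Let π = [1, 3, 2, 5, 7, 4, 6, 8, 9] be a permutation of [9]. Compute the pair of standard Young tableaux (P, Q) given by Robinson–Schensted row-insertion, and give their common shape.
P = [1, 2, 4, 6, 8, 9] / [3, 5, 7];  Q = [1, 2, 4, 5, 8, 9] / [3, 6, 7];  common shape = (6, 3)

Row-insert the values π_1, π_2, … into P one at a time, bumping the leftmost entry strictly greater than the inserted value down to the next row. The recording tableau Q records, in position (i, j), the step at which that cell was added to P.
  Insert 1 (step 1): P = [1];  Q = [1]
  Insert 3 (step 2): P = [1, 3];  Q = [1, 2]
  Insert 2 (step 3): P = [1, 2] / [3];  Q = [1, 2] / [3]
  Insert 5 (step 4): P = [1, 2, 5] / [3];  Q = [1, 2, 4] / [3]
  Insert 7 (step 5): P = [1, 2, 5, 7] / [3];  Q = [1, 2, 4, 5] / [3]
  Insert 4 (step 6): P = [1, 2, 4, 7] / [3, 5];  Q = [1, 2, 4, 5] / [3, 6]
  Insert 6 (step 7): P = [1, 2, 4, 6] / [3, 5, 7];  Q = [1, 2, 4, 5] / [3, 6, 7]
  Insert 8 (step 8): P = [1, 2, 4, 6, 8] / [3, 5, 7];  Q = [1, 2, 4, 5, 8] / [3, 6, 7]
  Insert 9 (step 9): P = [1, 2, 4, 6, 8, 9] / [3, 5, 7];  Q = [1, 2, 4, 5, 8, 9] / [3, 6, 7]
Final shape: (6, 3).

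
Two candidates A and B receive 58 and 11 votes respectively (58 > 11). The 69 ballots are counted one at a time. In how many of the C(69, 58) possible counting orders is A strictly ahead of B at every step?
Strict-lead orderings = 1242305641616

Total orderings of the 69 votes with 58 for A: C(69, 58) = 1823810410032. By the Bertrand ballot formula (Cycle Lemma / reflection principle), the number of orderings in which A is strictly ahead of B throughout is (p − q)/(p + q) · C(p + q, p) = (58 − 11)/(58 + 11) · 1823810410032 = 1242305641616.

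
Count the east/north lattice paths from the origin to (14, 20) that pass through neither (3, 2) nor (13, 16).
Number of paths = 804745965

Inclusion–exclusion. Total paths: C(34, 14) = 1391975640. Through P₁: C(5, 3)·C(29, 11) = 345972900. Through P₂: C(29, 13)·C(5, 1) = 339319575. Since P₁ is strictly southwest of P₂, a monotone path through both must visit P₁ then P₂; paths through both = C(5, 3)·C(24, 10)·C(5, 1) = 98062800. Avoid both = 1391975640 − 345972900 − 339319575 + 98062800 = 804745965.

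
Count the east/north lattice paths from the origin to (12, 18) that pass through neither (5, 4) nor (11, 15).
Number of paths = 47174809

Inclusion–exclusion. Total paths: C(30, 12) = 86493225. Through P₁: C(9, 5)·C(21, 7) = 14651280. Through P₂: C(26, 11)·C(4, 1) = 30904640. Since P₁ is strictly southwest of P₂, a monotone path through both must visit P₁ then P₂; paths through both = C(9, 5)·C(17, 6)·C(4, 1) = 6237504. Avoid both = 86493225 − 14651280 − 30904640 + 6237504 = 47174809.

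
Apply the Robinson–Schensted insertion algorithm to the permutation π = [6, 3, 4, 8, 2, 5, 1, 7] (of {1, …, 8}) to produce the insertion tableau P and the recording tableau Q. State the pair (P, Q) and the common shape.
P = [1, 4, 5, 7] / [2, 8] / [3] / [6];  Q = [1, 3, 4, 8] / [2, 6] / [5] / [7];  common shape = (4, 2, 1, 1)

Row-insert the values π_1, π_2, … into P one at a time, bumping the leftmost entry strictly greater than the inserted value down to the next row. The recording tableau Q records, in position (i, j), the step at which that cell was added to P.
  Insert 6 (step 1): P = [6];  Q = [1]
  Insert 3 (step 2): P = [3] / [6];  Q = [1] / [2]
  Insert 4 (step 3): P = [3, 4] / [6];  Q = [1, 3] / [2]
  Insert 8 (step 4): P = [3, 4, 8] / [6];  Q = [1, 3, 4] / [2]
  Insert 2 (step 5): P = [2, 4, 8] / [3] / [6];  Q = [1, 3, 4] / [2] / [5]
  Insert 5 (step 6): P = [2, 4, 5] / [3, 8] / [6];  Q = [1, 3, 4] / [2, 6] / [5]
  Insert 1 (step 7): P = [1, 4, 5] / [2, 8] / [3] / [6];  Q = [1, 3, 4] / [2, 6] / [5] / [7]
  Insert 7 (step 8): P = [1, 4, 5, 7] / [2, 8] / [3] / [6];  Q = [1, 3, 4, 8] / [2, 6] / [5] / [7]
Final shape: (4, 2, 1, 1).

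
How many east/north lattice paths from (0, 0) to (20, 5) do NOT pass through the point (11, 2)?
Number of paths = 35970

Total paths from (0, 0) to (20, 5): C(25, 20) = 53130. Paths through (11, 2): (paths (0, 0) → (11, 2)) × (paths (11, 2) → (20, 5)) = C(13, 11) · C(12, 9) = 78 · 220 = 17160. Avoidance count = 53130 − 17160 = 35970.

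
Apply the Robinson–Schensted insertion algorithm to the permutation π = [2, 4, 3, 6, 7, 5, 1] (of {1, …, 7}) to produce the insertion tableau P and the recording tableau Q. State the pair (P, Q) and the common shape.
P = [1, 3, 5, 7] / [2, 6] / [4];  Q = [1, 2, 4, 5] / [3, 6] / [7];  common shape = (4, 2, 1)

Row-insert the values π_1, π_2, … into P one at a time, bumping the leftmost entry strictly greater than the inserted value down to the next row. The recording tableau Q records, in position (i, j), the step at which that cell was added to P.
  Insert 2 (step 1): P = [2];  Q = [1]
  Insert 4 (step 2): P = [2, 4];  Q = [1, 2]
  Insert 3 (step 3): P = [2, 3] / [4];  Q = [1, 2] / [3]
  Insert 6 (step 4): P = [2, 3, 6] / [4];  Q = [1, 2, 4] / [3]
  Insert 7 (step 5): P = [2, 3, 6, 7] / [4];  Q = [1, 2, 4, 5] / [3]
  Insert 5 (step 6): P = [2, 3, 5, 7] / [4, 6];  Q = [1, 2, 4, 5] / [3, 6]
  Insert 1 (step 7): P = [1, 3, 5, 7] / [2, 6] / [4];  Q = [1, 2, 4, 5] / [3, 6] / [7]
Final shape: (4, 2, 1).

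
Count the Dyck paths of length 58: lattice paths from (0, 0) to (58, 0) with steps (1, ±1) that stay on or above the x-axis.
C_29 = 1002242216651368

These Dyck paths are counted by the Catalan number C_n = (1/(n + 1)) · C(2n, n). For n = 29: C_29 = (1/30) · C(58, 29) = 30067266499541040/30 = 1002242216651368.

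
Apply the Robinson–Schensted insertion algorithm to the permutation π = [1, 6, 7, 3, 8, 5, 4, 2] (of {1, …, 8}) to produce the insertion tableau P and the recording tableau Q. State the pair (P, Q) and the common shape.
P = [1, 2, 4, 8] / [3, 7] / [5] / [6];  Q = [1, 2, 3, 5] / [4, 6] / [7] / [8];  common shape = (4, 2, 1, 1)

Row-insert the values π_1, π_2, … into P one at a time, bumping the leftmost entry strictly greater than the inserted value down to the next row. The recording tableau Q records, in position (i, j), the step at which that cell was added to P.
  Insert 1 (step 1): P = [1];  Q = [1]
  Insert 6 (step 2): P = [1, 6];  Q = [1, 2]
  Insert 7 (step 3): P = [1, 6, 7];  Q = [1, 2, 3]
  Insert 3 (step 4): P = [1, 3, 7] / [6];  Q = [1, 2, 3] / [4]
  Insert 8 (step 5): P = [1, 3, 7, 8] / [6];  Q = [1, 2, 3, 5] / [4]
  Insert 5 (step 6): P = [1, 3, 5, 8] / [6, 7];  Q = [1, 2, 3, 5] / [4, 6]
  Insert 4 (step 7): P = [1, 3, 4, 8] / [5, 7] / [6];  Q = [1, 2, 3, 5] / [4, 6] / [7]
  Insert 2 (step 8): P = [1, 2, 4, 8] / [3, 7] / [5] / [6];  Q = [1, 2, 3, 5] / [4, 6] / [7] / [8]
Final shape: (4, 2, 1, 1).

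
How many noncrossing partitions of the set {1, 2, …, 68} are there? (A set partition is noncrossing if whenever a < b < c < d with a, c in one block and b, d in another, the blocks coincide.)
C_68 = 86218923998960285726185640663701108500

These noncrossing partitions are counted by the Catalan number C_n = (1/(n + 1)) · C(2n, n). For n = 68: C_68 = (1/69) · C(136, 68) = 5949105755928259715106809205795376486500/69 = 86218923998960285726185640663701108500.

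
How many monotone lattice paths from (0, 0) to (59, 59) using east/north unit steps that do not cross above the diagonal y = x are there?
C_59 = 405944995127576985730643443367112

These NE paths below the diagonal are counted by the Catalan number C_n = (1/(n + 1)) · C(2n, n). For n = 59: C_59 = (1/60) · C(118, 59) = 24356699707654619143838606602026720/60 = 405944995127576985730643443367112.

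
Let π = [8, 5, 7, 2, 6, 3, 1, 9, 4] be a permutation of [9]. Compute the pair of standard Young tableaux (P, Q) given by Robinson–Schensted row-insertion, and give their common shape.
P = [1, 3, 4] / [2, 6, 9] / [5] / [7] / [8];  Q = [1, 3, 8] / [2, 5, 9] / [4] / [6] / [7];  common shape = (3, 3, 1, 1, 1)

Row-insert the values π_1, π_2, … into P one at a time, bumping the leftmost entry strictly greater than the inserted value down to the next row. The recording tableau Q records, in position (i, j), the step at which that cell was added to P.
  Insert 8 (step 1): P = [8];  Q = [1]
  Insert 5 (step 2): P = [5] / [8];  Q = [1] / [2]
  Insert 7 (step 3): P = [5, 7] / [8];  Q = [1, 3] / [2]
  Insert 2 (step 4): P = [2, 7] / [5] / [8];  Q = [1, 3] / [2] / [4]
  Insert 6 (step 5): P = [2, 6] / [5, 7] / [8];  Q = [1, 3] / [2, 5] / [4]
  Insert 3 (step 6): P = [2, 3] / [5, 6] / [7] / [8];  Q = [1, 3] / [2, 5] / [4] / [6]
  Insert 1 (step 7): P = [1, 3] / [2, 6] / [5] / [7] / [8];  Q = [1, 3] / [2, 5] / [4] / [6] / [7]
  Insert 9 (step 8): P = [1, 3, 9] / [2, 6] / [5] / [7] / [8];  Q = [1, 3, 8] / [2, 5] / [4] / [6] / [7]
  Insert 4 (step 9): P = [1, 3, 4] / [2, 6, 9] / [5] / [7] / [8];  Q = [1, 3, 8] / [2, 5, 9] / [4] / [6] / [7]
Final shape: (3, 3, 1, 1, 1).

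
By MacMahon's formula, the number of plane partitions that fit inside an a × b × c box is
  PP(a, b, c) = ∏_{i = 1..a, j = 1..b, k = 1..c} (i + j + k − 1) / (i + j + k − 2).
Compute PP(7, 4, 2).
PP(7, 4, 2) = 32670

Evaluate the triple product over i = 1..7, j = 1..4, k = 1..2. The factors are (2/1) · (3/2) · (3/2) · (4/3) · (4/3) · (5/4) · (5/4) · (6/5) · … (56 factors total). The numerators and denominators telescope so the product is an integer; carrying out the multiplication exactly gives PP(7, 4, 2) = 32670.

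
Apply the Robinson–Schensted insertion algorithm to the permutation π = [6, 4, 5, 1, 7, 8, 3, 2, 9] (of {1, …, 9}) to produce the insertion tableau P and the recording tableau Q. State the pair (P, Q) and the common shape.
P = [1, 2, 7, 8, 9] / [3, 5] / [4] / [6];  Q = [1, 3, 5, 6, 9] / [2, 7] / [4] / [8];  common shape = (5, 2, 1, 1)

Row-insert the values π_1, π_2, … into P one at a time, bumping the leftmost entry strictly greater than the inserted value down to the next row. The recording tableau Q records, in position (i, j), the step at which that cell was added to P.
  Insert 6 (step 1): P = [6];  Q = [1]
  Insert 4 (step 2): P = [4] / [6];  Q = [1] / [2]
  Insert 5 (step 3): P = [4, 5] / [6];  Q = [1, 3] / [2]
  Insert 1 (step 4): P = [1, 5] / [4] / [6];  Q = [1, 3] / [2] / [4]
  Insert 7 (step 5): P = [1, 5, 7] / [4] / [6];  Q = [1, 3, 5] / [2] / [4]
  Insert 8 (step 6): P = [1, 5, 7, 8] / [4] / [6];  Q = [1, 3, 5, 6] / [2] / [4]
  Insert 3 (step 7): P = [1, 3, 7, 8] / [4, 5] / [6];  Q = [1, 3, 5, 6] / [2, 7] / [4]
  Insert 2 (step 8): P = [1, 2, 7, 8] / [3, 5] / [4] / [6];  Q = [1, 3, 5, 6] / [2, 7] / [4] / [8]
  Insert 9 (step 9): P = [1, 2, 7, 8, 9] / [3, 5] / [4] / [6];  Q = [1, 3, 5, 6, 9] / [2, 7] / [4] / [8]
Final shape: (5, 2, 1, 1).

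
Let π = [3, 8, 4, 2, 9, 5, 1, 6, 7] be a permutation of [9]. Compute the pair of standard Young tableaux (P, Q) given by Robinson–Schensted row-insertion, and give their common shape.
P = [1, 4, 5, 6, 7] / [2, 9] / [3] / [8];  Q = [1, 2, 5, 8, 9] / [3, 6] / [4] / [7];  common shape = (5, 2, 1, 1)

Row-insert the values π_1, π_2, … into P one at a time, bumping the leftmost entry strictly greater than the inserted value down to the next row. The recording tableau Q records, in position (i, j), the step at which that cell was added to P.
  Insert 3 (step 1): P = [3];  Q = [1]
  Insert 8 (step 2): P = [3, 8];  Q = [1, 2]
  Insert 4 (step 3): P = [3, 4] / [8];  Q = [1, 2] / [3]
  Insert 2 (step 4): P = [2, 4] / [3] / [8];  Q = [1, 2] / [3] / [4]
  Insert 9 (step 5): P = [2, 4, 9] / [3] / [8];  Q = [1, 2, 5] / [3] / [4]
  Insert 5 (step 6): P = [2, 4, 5] / [3, 9] / [8];  Q = [1, 2, 5] / [3, 6] / [4]
  Insert 1 (step 7): P = [1, 4, 5] / [2, 9] / [3] / [8];  Q = [1, 2, 5] / [3, 6] / [4] / [7]
  Insert 6 (step 8): P = [1, 4, 5, 6] / [2, 9] / [3] / [8];  Q = [1, 2, 5, 8] / [3, 6] / [4] / [7]
  Insert 7 (step 9): P = [1, 4, 5, 6, 7] / [2, 9] / [3] / [8];  Q = [1, 2, 5, 8, 9] / [3, 6] / [4] / [7]
Final shape: (5, 2, 1, 1).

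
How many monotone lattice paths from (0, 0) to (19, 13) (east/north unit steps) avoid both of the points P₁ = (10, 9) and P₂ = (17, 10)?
Number of paths = 204350720

Inclusion–exclusion. Total paths: C(32, 19) = 347373600. Through P₁: C(19, 10)·C(13, 9) = 66050270. Through P₂: C(27, 17)·C(5, 2) = 84362850. Since P₁ is strictly southwest of P₂, a monotone path through both must visit P₁ then P₂; paths through both = C(19, 10)·C(8, 7)·C(5, 2) = 7390240. Avoid both = 347373600 − 66050270 − 84362850 + 7390240 = 204350720.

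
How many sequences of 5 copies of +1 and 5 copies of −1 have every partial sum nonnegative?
C_5 = 42

These ballot sequences are counted by the Catalan number C_n = (1/(n + 1)) · C(2n, n). For n = 5: C_5 = (1/6) · C(10, 5) = 252/6 = 42.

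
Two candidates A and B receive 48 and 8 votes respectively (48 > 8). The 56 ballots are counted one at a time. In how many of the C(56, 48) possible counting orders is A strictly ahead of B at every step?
Strict-lead orderings = 1014638625

Total orderings of the 56 votes with 48 for A: C(56, 48) = 1420494075. By the Bertrand ballot formula (Cycle Lemma / reflection principle), the number of orderings in which A is strictly ahead of B throughout is (p − q)/(p + q) · C(p + q, p) = (48 − 8)/(48 + 8) · 1420494075 = 1014638625.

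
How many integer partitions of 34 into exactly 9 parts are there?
p(34, 9 parts) = 1291

Partitions of n into exactly k parts are in bijection with partitions of n − k into at most k parts (subtract 1 from each part). So p(34, exactly 9) = p(25, parts ≤ 9). Computing via the recurrence p(m, j) = p(m, j−1) + p(m−j, j) gives 1291.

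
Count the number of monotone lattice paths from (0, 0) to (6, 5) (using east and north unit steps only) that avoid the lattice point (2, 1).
Number of paths = 252

Total paths from (0, 0) to (6, 5): C(11, 6) = 462. Paths through (2, 1): (paths (0, 0) → (2, 1)) × (paths (2, 1) → (6, 5)) = C(3, 2) · C(8, 4) = 3 · 70 = 210. Avoidance count = 462 − 210 = 252.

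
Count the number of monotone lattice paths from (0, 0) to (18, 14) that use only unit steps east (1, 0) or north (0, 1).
Number of paths = 471435600

A monotone lattice path from (0, 0) to (18, 14) consists of 18 east steps and 14 north steps in some order, so it is determined by which 18 of the 32 steps are east. The count is C(32, 18) = 471435600.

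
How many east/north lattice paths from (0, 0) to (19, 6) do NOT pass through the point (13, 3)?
Number of paths = 130060

Total paths from (0, 0) to (19, 6): C(25, 19) = 177100. Paths through (13, 3): (paths (0, 0) → (13, 3)) × (paths (13, 3) → (19, 6)) = C(16, 13) · C(9, 6) = 560 · 84 = 47040. Avoidance count = 177100 − 47040 = 130060.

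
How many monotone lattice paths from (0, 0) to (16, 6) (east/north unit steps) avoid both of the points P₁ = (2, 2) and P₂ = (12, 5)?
Number of paths = 33893

Inclusion–exclusion. Total paths: C(22, 16) = 74613. Through P₁: C(4, 2)·C(18, 14) = 18360. Through P₂: C(17, 12)·C(5, 4) = 30940. Since P₁ is strictly southwest of P₂, a monotone path through both must visit P₁ then P₂; paths through both = C(4, 2)·C(13, 10)·C(5, 4) = 8580. Avoid both = 74613 − 18360 − 30940 + 8580 = 33893.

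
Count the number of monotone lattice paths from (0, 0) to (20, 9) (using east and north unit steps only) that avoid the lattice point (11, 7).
Number of paths = 8264685

Total paths from (0, 0) to (20, 9): C(29, 20) = 10015005. Paths through (11, 7): (paths (0, 0) → (11, 7)) × (paths (11, 7) → (20, 9)) = C(18, 11) · C(11, 9) = 31824 · 55 = 1750320. Avoidance count = 10015005 − 1750320 = 8264685.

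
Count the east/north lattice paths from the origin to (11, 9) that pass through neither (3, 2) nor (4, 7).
Number of paths = 93890

Inclusion–exclusion. Total paths: C(20, 11) = 167960. Through P₁: C(5, 3)·C(15, 8) = 64350. Through P₂: C(11, 4)·C(9, 7) = 11880. Since P₁ is strictly southwest of P₂, a monotone path through both must visit P₁ then P₂; paths through both = C(5, 3)·C(6, 1)·C(9, 7) = 2160. Avoid both = 167960 − 64350 − 11880 + 2160 = 93890.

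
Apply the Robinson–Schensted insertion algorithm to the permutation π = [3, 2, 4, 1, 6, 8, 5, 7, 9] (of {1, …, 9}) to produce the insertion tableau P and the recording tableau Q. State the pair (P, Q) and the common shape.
P = [1, 4, 5, 7, 9] / [2, 6, 8] / [3];  Q = [1, 3, 5, 6, 9] / [2, 7, 8] / [4];  common shape = (5, 3, 1)

Row-insert the values π_1, π_2, … into P one at a time, bumping the leftmost entry strictly greater than the inserted value down to the next row. The recording tableau Q records, in position (i, j), the step at which that cell was added to P.
  Insert 3 (step 1): P = [3];  Q = [1]
  Insert 2 (step 2): P = [2] / [3];  Q = [1] / [2]
  Insert 4 (step 3): P = [2, 4] / [3];  Q = [1, 3] / [2]
  Insert 1 (step 4): P = [1, 4] / [2] / [3];  Q = [1, 3] / [2] / [4]
  Insert 6 (step 5): P = [1, 4, 6] / [2] / [3];  Q = [1, 3, 5] / [2] / [4]
  Insert 8 (step 6): P = [1, 4, 6, 8] / [2] / [3];  Q = [1, 3, 5, 6] / [2] / [4]
  Insert 5 (step 7): P = [1, 4, 5, 8] / [2, 6] / [3];  Q = [1, 3, 5, 6] / [2, 7] / [4]
  Insert 7 (step 8): P = [1, 4, 5, 7] / [2, 6, 8] / [3];  Q = [1, 3, 5, 6] / [2, 7, 8] / [4]
  Insert 9 (step 9): P = [1, 4, 5, 7, 9] / [2, 6, 8] / [3];  Q = [1, 3, 5, 6, 9] / [2, 7, 8] / [4]
Final shape: (5, 3, 1).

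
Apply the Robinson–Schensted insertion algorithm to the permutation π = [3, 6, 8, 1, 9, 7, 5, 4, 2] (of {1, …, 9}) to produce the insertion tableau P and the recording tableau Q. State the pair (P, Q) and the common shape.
P = [1, 2, 7, 9] / [3, 4] / [5] / [6] / [8];  Q = [1, 2, 3, 5] / [4, 6] / [7] / [8] / [9];  common shape = (4, 2, 1, 1, 1)

Row-insert the values π_1, π_2, … into P one at a time, bumping the leftmost entry strictly greater than the inserted value down to the next row. The recording tableau Q records, in position (i, j), the step at which that cell was added to P.
  Insert 3 (step 1): P = [3];  Q = [1]
  Insert 6 (step 2): P = [3, 6];  Q = [1, 2]
  Insert 8 (step 3): P = [3, 6, 8];  Q = [1, 2, 3]
  Insert 1 (step 4): P = [1, 6, 8] / [3];  Q = [1, 2, 3] / [4]
  Insert 9 (step 5): P = [1, 6, 8, 9] / [3];  Q = [1, 2, 3, 5] / [4]
  Insert 7 (step 6): P = [1, 6, 7, 9] / [3, 8];  Q = [1, 2, 3, 5] / [4, 6]
  Insert 5 (step 7): P = [1, 5, 7, 9] / [3, 6] / [8];  Q = [1, 2, 3, 5] / [4, 6] / [7]
  Insert 4 (step 8): P = [1, 4, 7, 9] / [3, 5] / [6] / [8];  Q = [1, 2, 3, 5] / [4, 6] / [7] / [8]
  Insert 2 (step 9): P = [1, 2, 7, 9] / [3, 4] / [5] / [6] / [8];  Q = [1, 2, 3, 5] / [4, 6] / [7] / [8] / [9]
Final shape: (4, 2, 1, 1, 1).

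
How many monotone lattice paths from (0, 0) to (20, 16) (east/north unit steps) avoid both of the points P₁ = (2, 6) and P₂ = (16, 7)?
Number of paths = 6765438075

Inclusion–exclusion. Total paths: C(36, 20) = 7307872110. Through P₁: C(8, 2)·C(28, 18) = 367447080. Through P₂: C(23, 16)·C(13, 4) = 175287255. Since P₁ is strictly southwest of P₂, a monotone path through both must visit P₁ then P₂; paths through both = C(8, 2)·C(15, 14)·C(13, 4) = 300300. Avoid both = 7307872110 − 367447080 − 175287255 + 300300 = 6765438075.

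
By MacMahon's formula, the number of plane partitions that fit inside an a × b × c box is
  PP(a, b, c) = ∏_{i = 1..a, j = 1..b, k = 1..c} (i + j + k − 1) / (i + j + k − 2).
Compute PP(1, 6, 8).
PP(1, 6, 8) = 3003

Evaluate the triple product over i = 1..1, j = 1..6, k = 1..8. The factors are (2/1) · (3/2) · (4/3) · (5/4) · (6/5) · (7/6) · (8/7) · (9/8) · … (48 factors total). The numerators and denominators telescope so the product is an integer; carrying out the multiplication exactly gives PP(1, 6, 8) = 3003.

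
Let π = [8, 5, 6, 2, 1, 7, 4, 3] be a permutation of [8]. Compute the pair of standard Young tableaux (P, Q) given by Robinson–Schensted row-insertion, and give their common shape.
P = [1, 3, 7] / [2, 4] / [5, 6] / [8];  Q = [1, 3, 6] / [2, 7] / [4, 8] / [5];  common shape = (3, 2, 2, 1)

Row-insert the values π_1, π_2, … into P one at a time, bumping the leftmost entry strictly greater than the inserted value down to the next row. The recording tableau Q records, in position (i, j), the step at which that cell was added to P.
  Insert 8 (step 1): P = [8];  Q = [1]
  Insert 5 (step 2): P = [5] / [8];  Q = [1] / [2]
  Insert 6 (step 3): P = [5, 6] / [8];  Q = [1, 3] / [2]
  Insert 2 (step 4): P = [2, 6] / [5] / [8];  Q = [1, 3] / [2] / [4]
  Insert 1 (step 5): P = [1, 6] / [2] / [5] / [8];  Q = [1, 3] / [2] / [4] / [5]
  Insert 7 (step 6): P = [1, 6, 7] / [2] / [5] / [8];  Q = [1, 3, 6] / [2] / [4] / [5]
  Insert 4 (step 7): P = [1, 4, 7] / [2, 6] / [5] / [8];  Q = [1, 3, 6] / [2, 7] / [4] / [5]
  Insert 3 (step 8): P = [1, 3, 7] / [2, 4] / [5, 6] / [8];  Q = [1, 3, 6] / [2, 7] / [4, 8] / [5]
Final shape: (3, 2, 2, 1).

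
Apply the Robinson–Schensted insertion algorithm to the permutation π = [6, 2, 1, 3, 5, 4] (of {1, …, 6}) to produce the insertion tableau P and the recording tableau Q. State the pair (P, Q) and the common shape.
P = [1, 3, 4] / [2, 5] / [6];  Q = [1, 4, 5] / [2, 6] / [3];  common shape = (3, 2, 1)

Row-insert the values π_1, π_2, … into P one at a time, bumping the leftmost entry strictly greater than the inserted value down to the next row. The recording tableau Q records, in position (i, j), the step at which that cell was added to P.
  Insert 6 (step 1): P = [6];  Q = [1]
  Insert 2 (step 2): P = [2] / [6];  Q = [1] / [2]
  Insert 1 (step 3): P = [1] / [2] / [6];  Q = [1] / [2] / [3]
  Insert 3 (step 4): P = [1, 3] / [2] / [6];  Q = [1, 4] / [2] / [3]
  Insert 5 (step 5): P = [1, 3, 5] / [2] / [6];  Q = [1, 4, 5] / [2] / [3]
  Insert 4 (step 6): P = [1, 3, 4] / [2, 5] / [6];  Q = [1, 4, 5] / [2, 6] / [3]
Final shape: (3, 2, 1).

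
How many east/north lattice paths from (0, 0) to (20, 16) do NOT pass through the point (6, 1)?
Number of paths = 6764960790

Total paths from (0, 0) to (20, 16): C(36, 20) = 7307872110. Paths through (6, 1): (paths (0, 0) → (6, 1)) × (paths (6, 1) → (20, 16)) = C(7, 6) · C(29, 14) = 7 · 77558760 = 542911320. Avoidance count = 7307872110 − 542911320 = 6764960790.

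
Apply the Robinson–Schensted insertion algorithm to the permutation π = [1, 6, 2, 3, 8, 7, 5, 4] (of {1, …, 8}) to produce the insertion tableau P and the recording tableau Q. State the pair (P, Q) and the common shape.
P = [1, 2, 3, 4] / [5, 7] / [6] / [8];  Q = [1, 2, 4, 5] / [3, 6] / [7] / [8];  common shape = (4, 2, 1, 1)

Row-insert the values π_1, π_2, … into P one at a time, bumping the leftmost entry strictly greater than the inserted value down to the next row. The recording tableau Q records, in position (i, j), the step at which that cell was added to P.
  Insert 1 (step 1): P = [1];  Q = [1]
  Insert 6 (step 2): P = [1, 6];  Q = [1, 2]
  Insert 2 (step 3): P = [1, 2] / [6];  Q = [1, 2] / [3]
  Insert 3 (step 4): P = [1, 2, 3] / [6];  Q = [1, 2, 4] / [3]
  Insert 8 (step 5): P = [1, 2, 3, 8] / [6];  Q = [1, 2, 4, 5] / [3]
  Insert 7 (step 6): P = [1, 2, 3, 7] / [6, 8];  Q = [1, 2, 4, 5] / [3, 6]
  Insert 5 (step 7): P = [1, 2, 3, 5] / [6, 7] / [8];  Q = [1, 2, 4, 5] / [3, 6] / [7]
  Insert 4 (step 8): P = [1, 2, 3, 4] / [5, 7] / [6] / [8];  Q = [1, 2, 4, 5] / [3, 6] / [7] / [8]
Final shape: (4, 2, 1, 1).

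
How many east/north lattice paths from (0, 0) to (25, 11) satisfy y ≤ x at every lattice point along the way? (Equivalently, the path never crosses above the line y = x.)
Number of paths = 346618440

By the reflection principle (André's argument), the number of monotone paths to (25, 11) with n ≤ m that never go above y = x is C(36, 25) − C(36, 26) = 600805296 − 254186856 = 346618440.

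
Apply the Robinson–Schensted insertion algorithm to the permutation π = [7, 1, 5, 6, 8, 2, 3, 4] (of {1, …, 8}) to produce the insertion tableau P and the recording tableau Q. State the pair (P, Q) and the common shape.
P = [1, 2, 3, 4] / [5, 6, 8] / [7];  Q = [1, 3, 4, 5] / [2, 7, 8] / [6];  common shape = (4, 3, 1)

Row-insert the values π_1, π_2, … into P one at a time, bumping the leftmost entry strictly greater than the inserted value down to the next row. The recording tableau Q records, in position (i, j), the step at which that cell was added to P.
  Insert 7 (step 1): P = [7];  Q = [1]
  Insert 1 (step 2): P = [1] / [7];  Q = [1] / [2]
  Insert 5 (step 3): P = [1, 5] / [7];  Q = [1, 3] / [2]
  Insert 6 (step 4): P = [1, 5, 6] / [7];  Q = [1, 3, 4] / [2]
  Insert 8 (step 5): P = [1, 5, 6, 8] / [7];  Q = [1, 3, 4, 5] / [2]
  Insert 2 (step 6): P = [1, 2, 6, 8] / [5] / [7];  Q = [1, 3, 4, 5] / [2] / [6]
  Insert 3 (step 7): P = [1, 2, 3, 8] / [5, 6] / [7];  Q = [1, 3, 4, 5] / [2, 7] / [6]
  Insert 4 (step 8): P = [1, 2, 3, 4] / [5, 6, 8] / [7];  Q = [1, 3, 4, 5] / [2, 7, 8] / [6]
Final shape: (4, 3, 1).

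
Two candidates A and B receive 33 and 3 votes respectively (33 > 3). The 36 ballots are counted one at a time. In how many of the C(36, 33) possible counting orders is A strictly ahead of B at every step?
Strict-lead orderings = 5950

Total orderings of the 36 votes with 33 for A: C(36, 33) = 7140. By the Bertrand ballot formula (Cycle Lemma / reflection principle), the number of orderings in which A is strictly ahead of B throughout is (p − q)/(p + q) · C(p + q, p) = (33 − 3)/(33 + 3) · 7140 = 5950.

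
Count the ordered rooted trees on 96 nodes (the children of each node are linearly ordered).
C_95 = 944973797977428207852605870454939596837230758234904050

These ordered rooted trees are counted by the Catalan number C_n = (1/(n + 1)) · C(2n, n). For n = 95: C_95 = (1/96) · C(190, 95) = 90717484605833107953850163563674201296374152790550788800/96 = 944973797977428207852605870454939596837230758234904050.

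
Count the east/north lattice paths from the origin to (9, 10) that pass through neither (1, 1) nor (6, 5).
Number of paths = 31998

Inclusion–exclusion. Total paths: C(19, 9) = 92378. Through P₁: C(2, 1)·C(17, 8) = 48620. Through P₂: C(11, 6)·C(8, 3) = 25872. Since P₁ is strictly southwest of P₂, a monotone path through both must visit P₁ then P₂; paths through both = C(2, 1)·C(9, 5)·C(8, 3) = 14112. Avoid both = 92378 − 48620 − 25872 + 14112 = 31998.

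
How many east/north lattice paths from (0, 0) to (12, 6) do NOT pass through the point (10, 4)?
Number of paths = 12558

Total paths from (0, 0) to (12, 6): C(18, 12) = 18564. Paths through (10, 4): (paths (0, 0) → (10, 4)) × (paths (10, 4) → (12, 6)) = C(14, 10) · C(4, 2) = 1001 · 6 = 6006. Avoidance count = 18564 − 6006 = 12558.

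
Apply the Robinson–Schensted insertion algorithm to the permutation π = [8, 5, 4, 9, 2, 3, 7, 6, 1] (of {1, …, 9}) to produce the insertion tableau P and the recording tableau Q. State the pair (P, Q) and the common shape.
P = [1, 3, 6] / [2, 7] / [4, 9] / [5] / [8];  Q = [1, 4, 7] / [2, 6] / [3, 8] / [5] / [9];  common shape = (3, 2, 2, 1, 1)

Row-insert the values π_1, π_2, … into P one at a time, bumping the leftmost entry strictly greater than the inserted value down to the next row. The recording tableau Q records, in position (i, j), the step at which that cell was added to P.
  Insert 8 (step 1): P = [8];  Q = [1]
  Insert 5 (step 2): P = [5] / [8];  Q = [1] / [2]
  Insert 4 (step 3): P = [4] / [5] / [8];  Q = [1] / [2] / [3]
  Insert 9 (step 4): P = [4, 9] / [5] / [8];  Q = [1, 4] / [2] / [3]
  Insert 2 (step 5): P = [2, 9] / [4] / [5] / [8];  Q = [1, 4] / [2] / [3] / [5]
  Insert 3 (step 6): P = [2, 3] / [4, 9] / [5] / [8];  Q = [1, 4] / [2, 6] / [3] / [5]
  Insert 7 (step 7): P = [2, 3, 7] / [4, 9] / [5] / [8];  Q = [1, 4, 7] / [2, 6] / [3] / [5]
  Insert 6 (step 8): P = [2, 3, 6] / [4, 7] / [5, 9] / [8];  Q = [1, 4, 7] / [2, 6] / [3, 8] / [5]
  Insert 1 (step 9): P = [1, 3, 6] / [2, 7] / [4, 9] / [5] / [8];  Q = [1, 4, 7] / [2, 6] / [3, 8] / [5] / [9]
Final shape: (3, 2, 2, 1, 1).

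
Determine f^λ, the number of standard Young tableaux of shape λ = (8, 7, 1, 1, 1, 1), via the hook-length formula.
# SYT of shape (8, 7, 1, 1, 1, 1) = 2441880

Hook-length formula: f^λ = n! / Π hook(c), product over all cells c of the Young diagram. For λ = (8, 7, 1, 1, 1, 1), n = 19 boxes. Hook lengths by row (left-to-right, top-to-bottom): [13, 8, 7, 6, 5, 4, 3, 1]; [11, 6, 5, 4, 3, 2, 1]; [4]; [3]; [2]; [1]. Product of hooks = 49816166400. So f^λ = 19! / 49816166400 = 121645100408832000 / 49816166400 = 2441880.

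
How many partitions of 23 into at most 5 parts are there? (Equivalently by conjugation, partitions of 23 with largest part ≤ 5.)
p(23, parts ≤ 5) = 291

Use the recurrence p(n, m) = p(n, m−1) + p(n−m, m): either the largest part is < m (count p(n, m−1)) or the largest part is exactly m (remove one copy of m, count p(n−m, m)). With p(0, ·) = 1 this gives p(23, parts ≤ 5) = 291. (By conjugating Young diagrams, this also counts partitions of 23 into at most 5 parts.)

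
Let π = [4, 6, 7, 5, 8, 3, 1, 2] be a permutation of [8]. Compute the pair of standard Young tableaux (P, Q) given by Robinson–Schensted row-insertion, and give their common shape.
P = [1, 2, 7, 8] / [3, 5] / [4] / [6];  Q = [1, 2, 3, 5] / [4, 8] / [6] / [7];  common shape = (4, 2, 1, 1)

Row-insert the values π_1, π_2, … into P one at a time, bumping the leftmost entry strictly greater than the inserted value down to the next row. The recording tableau Q records, in position (i, j), the step at which that cell was added to P.
  Insert 4 (step 1): P = [4];  Q = [1]
  Insert 6 (step 2): P = [4, 6];  Q = [1, 2]
  Insert 7 (step 3): P = [4, 6, 7];  Q = [1, 2, 3]
  Insert 5 (step 4): P = [4, 5, 7] / [6];  Q = [1, 2, 3] / [4]
  Insert 8 (step 5): P = [4, 5, 7, 8] / [6];  Q = [1, 2, 3, 5] / [4]
  Insert 3 (step 6): P = [3, 5, 7, 8] / [4] / [6];  Q = [1, 2, 3, 5] / [4] / [6]
  Insert 1 (step 7): P = [1, 5, 7, 8] / [3] / [4] / [6];  Q = [1, 2, 3, 5] / [4] / [6] / [7]
  Insert 2 (step 8): P = [1, 2, 7, 8] / [3, 5] / [4] / [6];  Q = [1, 2, 3, 5] / [4, 8] / [6] / [7]
Final shape: (4, 2, 1, 1).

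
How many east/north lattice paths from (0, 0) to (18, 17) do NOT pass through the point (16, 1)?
Number of paths = 4537565049

Total paths from (0, 0) to (18, 17): C(35, 18) = 4537567650. Paths through (16, 1): (paths (0, 0) → (16, 1)) × (paths (16, 1) → (18, 17)) = C(17, 16) · C(18, 2) = 17 · 153 = 2601. Avoidance count = 4537567650 − 2601 = 4537565049.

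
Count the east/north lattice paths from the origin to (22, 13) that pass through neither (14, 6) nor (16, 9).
Number of paths = 879288450

Inclusion–exclusion. Total paths: C(35, 22) = 1476337800. Through P₁: C(20, 14)·C(15, 8) = 249420600. Through P₂: C(25, 16)·C(10, 6) = 429024750. Since P₁ is strictly southwest of P₂, a monotone path through both must visit P₁ then P₂; paths through both = C(20, 14)·C(5, 2)·C(10, 6) = 81396000. Avoid both = 1476337800 − 249420600 − 429024750 + 81396000 = 879288450.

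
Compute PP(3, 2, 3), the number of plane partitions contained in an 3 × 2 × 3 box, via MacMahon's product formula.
PP(3, 2, 3) = 175

Evaluate the triple product over i = 1..3, j = 1..2, k = 1..3. The factors are (2/1) · (3/2) · (4/3) · (3/2) · (4/3) · (5/4) · (3/2) · (4/3) · … (18 factors total). The numerators and denominators telescope so the product is an integer; carrying out the multiplication exactly gives PP(3, 2, 3) = 175.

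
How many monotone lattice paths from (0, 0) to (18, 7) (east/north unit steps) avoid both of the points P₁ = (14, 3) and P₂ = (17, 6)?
Number of paths = 258406

Inclusion–exclusion. Total paths: C(25, 18) = 480700. Through P₁: C(17, 14)·C(8, 4) = 47600. Through P₂: C(23, 17)·C(2, 1) = 201894. Since P₁ is strictly southwest of P₂, a monotone path through both must visit P₁ then P₂; paths through both = C(17, 14)·C(6, 3)·C(2, 1) = 27200. Avoid both = 480700 − 47600 − 201894 + 27200 = 258406.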